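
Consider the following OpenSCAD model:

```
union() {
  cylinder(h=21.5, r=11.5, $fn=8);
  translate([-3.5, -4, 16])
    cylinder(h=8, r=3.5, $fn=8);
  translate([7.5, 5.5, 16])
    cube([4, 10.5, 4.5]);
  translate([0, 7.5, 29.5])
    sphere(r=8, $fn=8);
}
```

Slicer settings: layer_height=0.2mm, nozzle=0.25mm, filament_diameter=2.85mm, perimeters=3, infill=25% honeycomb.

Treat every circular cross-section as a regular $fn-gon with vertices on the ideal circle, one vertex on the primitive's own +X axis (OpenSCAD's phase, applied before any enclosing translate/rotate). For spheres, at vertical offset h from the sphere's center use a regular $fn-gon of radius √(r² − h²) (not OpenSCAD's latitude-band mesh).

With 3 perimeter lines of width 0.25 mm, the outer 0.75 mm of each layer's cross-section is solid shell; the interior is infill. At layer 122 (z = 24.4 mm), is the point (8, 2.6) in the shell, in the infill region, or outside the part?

outside

At z = 24.4 mm: the cylinder does not reach this height (z outside [0, 21.5]); the cylinder at (-3.5, -4) does not reach this height (z outside [16, 24]); the cube at (7.5, 5.5) is not intersected at this z (z outside [16, 20.5]); the r=8 sphere at (0, 7.5) slices to a regular 8-gon of circumradius 6.164 (√(r²−h²) with h=5.1 from center); Combining (union): only the r=8 sphere at (0, 7.5) is present, so the union is just that shape — 1 connected region. Overall, the cross-section is a single solid region. The nearest boundary edge runs (4.36, 3.14)→(6.16, 7.50); distance from the point to it = 3.57 mm. The point is not inside any of the regions above, so it lies outside the cross-section (3.57 mm from the nearest boundary).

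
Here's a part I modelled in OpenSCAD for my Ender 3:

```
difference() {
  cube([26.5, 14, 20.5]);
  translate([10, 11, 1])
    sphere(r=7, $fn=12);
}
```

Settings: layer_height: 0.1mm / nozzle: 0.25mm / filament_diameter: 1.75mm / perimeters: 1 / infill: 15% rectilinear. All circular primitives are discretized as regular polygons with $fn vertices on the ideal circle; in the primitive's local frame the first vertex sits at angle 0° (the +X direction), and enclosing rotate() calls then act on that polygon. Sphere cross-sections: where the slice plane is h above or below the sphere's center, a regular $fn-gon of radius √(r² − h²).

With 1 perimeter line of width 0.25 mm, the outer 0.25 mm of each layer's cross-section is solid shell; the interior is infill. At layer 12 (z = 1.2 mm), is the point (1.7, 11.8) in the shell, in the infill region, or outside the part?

infill

At z = 1.2 mm: the cube (footprint 26.5×14) is included at this height; the r=7 sphere at (10, 11) slices to a regular 12-gon of circumradius 6.997 (√(r²−h²) with h=0.2 from center); Taking the first minus the rest: starting from the 26.5×14 cube, the r=7 sphere at (10, 11) partially overlaps it — only the 113.01 mm² overlap (of its 146.88 mm²) is removed, clipping the outline — 1 connected region. Overall, the cross-section is a single solid region. The nearest boundary edge runs (3.81, 14.00)→(3.00, 11.00); distance from the point to it = 1.47 mm. The point is inside the cross-section and 1.47 mm from the nearest boundary — more than the 0.25 mm shell width (1 × 0.25), so it's in the infill interior.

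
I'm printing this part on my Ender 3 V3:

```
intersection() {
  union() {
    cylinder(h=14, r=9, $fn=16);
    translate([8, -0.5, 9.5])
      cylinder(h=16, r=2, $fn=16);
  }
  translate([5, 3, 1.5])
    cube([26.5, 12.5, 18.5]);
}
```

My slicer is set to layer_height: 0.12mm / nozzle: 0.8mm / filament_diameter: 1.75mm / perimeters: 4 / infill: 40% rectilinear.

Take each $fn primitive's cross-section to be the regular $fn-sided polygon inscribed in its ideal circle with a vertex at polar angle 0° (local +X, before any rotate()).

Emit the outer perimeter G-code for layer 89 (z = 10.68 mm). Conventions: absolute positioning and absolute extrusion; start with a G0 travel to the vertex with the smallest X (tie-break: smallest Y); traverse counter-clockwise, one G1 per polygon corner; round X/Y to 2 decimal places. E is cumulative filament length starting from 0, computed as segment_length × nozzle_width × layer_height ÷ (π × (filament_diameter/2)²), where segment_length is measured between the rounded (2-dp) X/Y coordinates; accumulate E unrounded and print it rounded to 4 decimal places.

G0 X5.00 Y3.00 Z10.68
G1 X8.40 Y3.00 E0.1357
G1 X8.31 Y3.44 E0.1536
G1 X6.36 Y6.36 E0.2938
G1 X5.00 Y7.28 E0.3593
G1 X5.00 Y3.00 E0.5301

At z = 10.68 mm: the r=9 cylinder gives a regular 16-gon of circumradius 9 (constant along its height); the cylinder at (8, -0.5): section is a regular 16-gon, circumradius r=2; Merging all regions: the regions partially overlap (shared area 9.20 mm²), so overlapping operands fuse into one piece — 1 connected region; the cube at (5, 3) is present — its section is the full 26.5×12.5 rectangle; Taking the intersection: the 26.5×12.5 cube at (5, 3) partially overlaps that combined region; clipping to the common part keeps 8.94 mm² — 1 connected region. The outline is a single polygon with 5 vertices. Extrusion per mm of travel: 0.8 × 0.12 / (π × 0.875²) = 0.039912. Accumulating E over each segment gives final E = 0.5301.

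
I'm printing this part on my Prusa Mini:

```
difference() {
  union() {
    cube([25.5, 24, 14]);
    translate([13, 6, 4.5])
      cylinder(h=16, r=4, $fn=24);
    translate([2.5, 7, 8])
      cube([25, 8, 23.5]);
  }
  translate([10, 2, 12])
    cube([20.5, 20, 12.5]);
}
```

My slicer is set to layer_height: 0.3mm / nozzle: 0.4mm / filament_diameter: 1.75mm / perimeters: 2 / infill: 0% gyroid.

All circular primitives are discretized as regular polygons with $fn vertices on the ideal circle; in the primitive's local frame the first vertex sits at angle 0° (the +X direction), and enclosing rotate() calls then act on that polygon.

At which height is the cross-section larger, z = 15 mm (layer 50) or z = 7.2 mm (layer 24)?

layer 24 (z = 7.2 mm)

Layer 50 (z = 15): the cube does not reach this height (z outside [0, 14]); the cylinder at (13, 6): section is a regular 24-gon, circumradius r=4 (area = (24/2)·4.000²·sin(360°/24) = 49.69 mm²); the 25×8 cube at (2.5, 7) contributes its full rectangle (area 200.00 mm²); Combining (union): the regions partially overlap — summed areas 249.69 mm² minus the doubly-counted overlap 16.98 mm² gives 232.71 mm² — area = 232.71 mm²; the 20.5×20 cube at (10, 2) contributes its full rectangle (area 410.00 mm²); Taking the first minus the rest: starting from the result so far (232.71 mm²), the 20.5×20 cube at (10, 2) partially overlaps it — only the 170.04 mm² overlap (of its 410.00 mm²) is removed, clipping the outline — area = 62.68 mm². So its area = 62.68 mm². Layer 24 (z = 7.2): the cube (footprint 25.5×24) is included at this height (area 612.00 mm²); the r=4 cylinder at (13, 6) gives a regular 24-gon of circumradius 4 (constant along its height) (area = (24/2)·4.000²·sin(360°/24) = 49.69 mm²); the cube at (2.5, 7) does not reach this height (z outside [8, 31.5]); Merging all regions: the r=4 cylinder at (13, 6) lies entirely inside the 25.5×24 cube, so the union is just the 25.5×24 cube — area = 612.00 mm²; the cube at (10, 2) does not reach this height (z outside [12, 24.5]); Subtracting the remaining from the first: none of the subtracted shapes is present at this height, so that combined region is unchanged — area = 612.00 mm². So its area = 612.00 mm². Layer 24 is larger (612.00 vs 62.68 mm²).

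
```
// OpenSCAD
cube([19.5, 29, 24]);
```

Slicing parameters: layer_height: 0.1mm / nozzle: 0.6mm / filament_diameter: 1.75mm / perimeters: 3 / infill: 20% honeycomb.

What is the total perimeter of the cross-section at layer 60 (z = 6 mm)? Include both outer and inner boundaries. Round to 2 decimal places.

At z = 6 mm: the cube is present — its section is the full 19.5×29 rectangle (perimeter 97.00 mm). Overall, the cross-section is a single solid region. Total boundary length (outer) = 97.00 mm.

97.00 mm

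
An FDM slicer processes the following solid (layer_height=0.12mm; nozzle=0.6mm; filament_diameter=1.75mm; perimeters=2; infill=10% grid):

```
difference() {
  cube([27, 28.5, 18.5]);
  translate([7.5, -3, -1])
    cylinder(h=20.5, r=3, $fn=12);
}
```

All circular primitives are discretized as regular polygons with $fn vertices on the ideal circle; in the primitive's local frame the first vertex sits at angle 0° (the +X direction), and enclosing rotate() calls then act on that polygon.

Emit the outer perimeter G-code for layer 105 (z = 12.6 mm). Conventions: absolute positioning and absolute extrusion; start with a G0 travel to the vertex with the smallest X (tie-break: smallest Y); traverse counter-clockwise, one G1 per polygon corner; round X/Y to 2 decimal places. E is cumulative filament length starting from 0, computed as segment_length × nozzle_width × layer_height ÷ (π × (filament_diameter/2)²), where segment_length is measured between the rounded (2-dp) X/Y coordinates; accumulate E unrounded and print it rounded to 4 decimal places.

At z = 12.6 mm: the cube is present — its section is the full 27×28.5 rectangle; the r=3 cylinder at (7.5, -3) gives a regular 12-gon of circumradius 3 (constant along its height); After the difference (first − rest): starting from the 27×28.5 cube, the r=3 cylinder at (7.5, -3) misses the remaining region (no effect) — 1 connected region. The outline is a single polygon with 4 vertices. Extrusion per mm of travel: 0.6 × 0.12 / (π × 0.875²) = 0.029934. Accumulating E over each segment gives final E = 3.3227.

G0 X0.00 Y0.00 Z12.60
G1 X27.00 Y0.00 E0.8082
G1 X27.00 Y28.50 E1.6613
G1 X0.00 Y28.50 E2.4696
G1 X0.00 Y0.00 E3.3227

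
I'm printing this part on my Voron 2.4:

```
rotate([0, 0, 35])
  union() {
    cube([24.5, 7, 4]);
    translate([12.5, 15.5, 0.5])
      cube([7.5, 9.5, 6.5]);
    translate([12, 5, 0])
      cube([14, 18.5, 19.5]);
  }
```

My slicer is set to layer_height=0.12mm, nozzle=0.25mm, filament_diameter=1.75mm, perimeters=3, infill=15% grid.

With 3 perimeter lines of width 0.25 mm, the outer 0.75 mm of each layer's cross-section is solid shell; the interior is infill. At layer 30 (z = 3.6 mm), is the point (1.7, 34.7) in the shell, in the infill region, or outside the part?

outside

At z = 3.6 mm: the 24.5×7 cube contributes its full rectangle; the cube at (12.5, 15.5) is present — its section is the full 7.5×9.5 rectangle; the cube at (12, 5) is present — its section is the full 14×18.5 rectangle; Merging all regions: the regions partially overlap (shared area 85.00 mm²), so overlapping operands fuse into one piece — 1 connected region; (whole slice rotated 35° about Z — lengths, areas and connectivity unchanged). Overall, the cross-section is a single solid region. Undo the 35° rotation: the query point maps to (21.296, 27.449) in the un-rotated model frame. The nearest boundary edge runs (12.50, 25.00)→(20.00, 25.00); distance from the point to it = 2.77 mm. The point is not inside any of the regions above, so it lies outside the cross-section (2.77 mm from the nearest boundary).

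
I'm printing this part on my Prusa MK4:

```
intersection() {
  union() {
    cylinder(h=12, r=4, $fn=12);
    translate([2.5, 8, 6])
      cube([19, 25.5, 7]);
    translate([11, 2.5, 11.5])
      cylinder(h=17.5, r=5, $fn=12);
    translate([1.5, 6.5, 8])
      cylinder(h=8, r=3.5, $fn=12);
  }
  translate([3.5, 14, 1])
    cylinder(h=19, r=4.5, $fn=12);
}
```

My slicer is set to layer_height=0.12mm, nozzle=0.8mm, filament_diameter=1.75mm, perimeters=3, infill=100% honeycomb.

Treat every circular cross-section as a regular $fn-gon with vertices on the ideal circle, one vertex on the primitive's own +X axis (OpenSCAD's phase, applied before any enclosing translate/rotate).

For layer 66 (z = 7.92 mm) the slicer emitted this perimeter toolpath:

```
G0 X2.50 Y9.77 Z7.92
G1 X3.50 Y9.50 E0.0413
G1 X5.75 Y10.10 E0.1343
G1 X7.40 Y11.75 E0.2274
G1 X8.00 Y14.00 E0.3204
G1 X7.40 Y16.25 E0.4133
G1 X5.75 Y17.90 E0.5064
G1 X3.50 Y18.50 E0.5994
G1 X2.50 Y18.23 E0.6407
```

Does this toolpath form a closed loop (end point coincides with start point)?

Start point (G0): (2.50, 9.77). End point (last G1): the path does not return to the start — open.

no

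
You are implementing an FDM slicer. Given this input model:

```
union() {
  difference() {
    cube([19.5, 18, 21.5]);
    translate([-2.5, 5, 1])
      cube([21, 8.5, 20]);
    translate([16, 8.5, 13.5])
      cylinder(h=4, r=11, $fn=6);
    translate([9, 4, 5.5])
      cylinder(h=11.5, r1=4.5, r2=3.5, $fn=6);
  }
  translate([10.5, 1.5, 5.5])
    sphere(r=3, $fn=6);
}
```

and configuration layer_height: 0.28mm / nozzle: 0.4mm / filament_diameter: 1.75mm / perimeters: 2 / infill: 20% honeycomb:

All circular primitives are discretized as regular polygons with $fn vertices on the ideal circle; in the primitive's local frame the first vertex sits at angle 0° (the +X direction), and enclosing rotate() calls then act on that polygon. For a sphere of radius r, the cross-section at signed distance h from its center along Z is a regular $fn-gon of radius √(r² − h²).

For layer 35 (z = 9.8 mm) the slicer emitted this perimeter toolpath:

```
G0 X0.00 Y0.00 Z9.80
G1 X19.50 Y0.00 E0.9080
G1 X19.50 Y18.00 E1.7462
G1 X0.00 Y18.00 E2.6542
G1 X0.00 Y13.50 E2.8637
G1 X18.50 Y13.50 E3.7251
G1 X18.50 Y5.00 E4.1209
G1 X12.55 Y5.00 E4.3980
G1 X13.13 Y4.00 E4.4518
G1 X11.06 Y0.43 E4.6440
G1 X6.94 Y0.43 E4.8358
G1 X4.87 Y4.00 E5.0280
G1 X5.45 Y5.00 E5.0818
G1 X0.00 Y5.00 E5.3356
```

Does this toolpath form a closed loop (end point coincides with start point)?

Start point (G0): (0.00, 0.00). End point (last G1): the path does not return to the start — open.

no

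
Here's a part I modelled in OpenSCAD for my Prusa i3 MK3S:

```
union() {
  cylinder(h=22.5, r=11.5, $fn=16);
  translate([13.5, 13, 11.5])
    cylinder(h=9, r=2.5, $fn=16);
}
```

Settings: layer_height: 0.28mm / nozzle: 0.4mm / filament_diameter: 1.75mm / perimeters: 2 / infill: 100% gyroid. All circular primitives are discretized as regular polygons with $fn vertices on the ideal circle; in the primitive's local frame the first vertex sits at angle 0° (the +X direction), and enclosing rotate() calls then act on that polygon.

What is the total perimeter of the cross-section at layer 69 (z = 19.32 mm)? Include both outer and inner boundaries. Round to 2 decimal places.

87.40 mm

At z = 19.32 mm: the r=11.5 cylinder contributes a regular 16-gon of circumradius 11.5 (perimeter = 2·16·11.500·sin(180°/16) = 71.79 mm); the cylinder at (13.5, 13): section is a regular 16-gon, circumradius r=2.5 (perimeter = 2·16·2.500·sin(180°/16) = 15.61 mm); Combining (union): the 2 present regions are separate (no shared area or edge), so areas and boundary lengths simply add and each stays a separate island — boundary = 87.40 mm. Overall, the cross-section has 2 separate islands. Total boundary length (outer) = 87.40 mm.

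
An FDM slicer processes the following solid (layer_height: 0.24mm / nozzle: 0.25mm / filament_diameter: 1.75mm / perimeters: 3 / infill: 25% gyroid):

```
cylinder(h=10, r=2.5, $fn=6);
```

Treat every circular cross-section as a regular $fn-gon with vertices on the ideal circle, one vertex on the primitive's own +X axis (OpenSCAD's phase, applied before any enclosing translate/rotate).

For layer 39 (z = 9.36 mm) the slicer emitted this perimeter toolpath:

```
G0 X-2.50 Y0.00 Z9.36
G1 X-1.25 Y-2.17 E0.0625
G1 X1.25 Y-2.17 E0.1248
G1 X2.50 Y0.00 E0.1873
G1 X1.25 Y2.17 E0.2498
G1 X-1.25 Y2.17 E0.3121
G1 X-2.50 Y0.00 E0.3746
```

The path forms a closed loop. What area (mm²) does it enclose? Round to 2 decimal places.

Apply the shoelace formula to the sequence of (X, Y) vertices; enclosed area = 16.27 mm².

16.27 mm²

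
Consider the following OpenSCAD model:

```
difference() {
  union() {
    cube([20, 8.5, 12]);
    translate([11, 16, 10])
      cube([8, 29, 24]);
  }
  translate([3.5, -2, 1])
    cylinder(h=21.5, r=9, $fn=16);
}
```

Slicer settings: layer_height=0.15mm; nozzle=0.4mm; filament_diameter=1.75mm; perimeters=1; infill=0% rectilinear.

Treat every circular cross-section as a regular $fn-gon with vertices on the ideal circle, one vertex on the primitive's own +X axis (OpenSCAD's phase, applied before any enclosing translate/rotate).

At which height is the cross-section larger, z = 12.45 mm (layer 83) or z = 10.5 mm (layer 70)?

Layer 83 (z = 12.45): the cube is absent (z outside [0, 12]); the 8×29 cube at (11, 16) contributes its full rectangle (area 232.00 mm²); Taking the union: only the 8×29 cube at (11, 16) is present, so the union is just that shape — area = 232.00 mm²; the cylinder at (3.5, -2): section is a regular 16-gon, circumradius r=9 (area = (16/2)·9.000²·sin(360°/16) = 247.98 mm²); Taking the first minus the rest: starting from the result so far (232.00 mm²), the r=9 cylinder at (3.5, -2) misses the remaining region (no effect) — area = 232.00 mm². So its area = 232.00 mm². Layer 70 (z = 10.5): the 20×8.5 cube contributes its full rectangle (area 170.00 mm²); the cube at (11, 16) (footprint 8×29) is included at this height (area 232.00 mm²); Taking the union: the 2 present regions are separate (no shared area or edge), so areas and boundary lengths simply add and each stays a separate island — area = 402.00 mm²; the cylinder at (3.5, -2): section is a regular 16-gon, circumradius r=9 (area = (16/2)·9.000²·sin(360°/16) = 247.98 mm²); After the difference (first − rest): starting from the result so far (402.00 mm²), the r=9 cylinder at (3.5, -2) partially overlaps it — only the 67.67 mm² overlap (of its 247.98 mm²) is removed, clipping the outline — area = 334.33 mm². So its area = 334.33 mm². Layer 70 is larger (334.33 vs 232.00 mm²).

layer 70 (z = 10.5 mm)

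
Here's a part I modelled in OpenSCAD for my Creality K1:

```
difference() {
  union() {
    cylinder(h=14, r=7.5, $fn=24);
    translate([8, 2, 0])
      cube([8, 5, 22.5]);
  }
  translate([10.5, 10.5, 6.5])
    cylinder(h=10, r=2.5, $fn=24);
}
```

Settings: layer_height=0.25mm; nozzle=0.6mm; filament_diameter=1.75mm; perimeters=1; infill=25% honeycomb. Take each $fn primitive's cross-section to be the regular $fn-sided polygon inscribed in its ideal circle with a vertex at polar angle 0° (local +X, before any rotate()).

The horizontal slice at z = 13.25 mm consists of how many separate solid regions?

At z = 13.25 mm: the cylinder: section is a regular 24-gon, circumradius r=7.5; the cube at (8, 2) is present — its section is the full 8×5 rectangle; Combining (union): the 2 present regions are separate (no shared area or edge), so areas and boundary lengths simply add and each stays a separate island — 2 connected regions; the r=2.5 cylinder at (10.5, 10.5) contributes a regular 24-gon of circumradius 2.5; After the difference (first − rest): starting from that combined region, the r=2.5 cylinder at (10.5, 10.5) misses the remaining region (no effect) — 2 connected regions. The result has 2 disconnected regions.

2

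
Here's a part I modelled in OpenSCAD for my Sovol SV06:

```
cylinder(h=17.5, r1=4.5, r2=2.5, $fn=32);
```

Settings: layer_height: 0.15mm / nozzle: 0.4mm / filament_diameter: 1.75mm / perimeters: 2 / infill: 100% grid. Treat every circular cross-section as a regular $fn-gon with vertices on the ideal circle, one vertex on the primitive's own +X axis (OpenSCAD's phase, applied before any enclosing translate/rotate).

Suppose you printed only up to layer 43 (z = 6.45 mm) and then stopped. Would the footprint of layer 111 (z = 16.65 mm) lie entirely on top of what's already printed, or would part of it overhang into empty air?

Compare the two slices. At z = 6.45: the cone (r1=4.5→r2=2.5) has section circumradius 3.763 here — a regular 32-gon (area = (32/2)·3.763²·sin(360°/32) = 44.20 mm²). At z = 16.65: the cone: at t=0.951 of its height the radius interpolates to r₁+(r₂−r₁)t = 2.597, giving a regular 32-gon of that circumradius (area = (32/2)·2.597²·sin(360°/32) = 21.05 mm²). Checking containment: the cross-section at z = 16.65 is a subset of the cross-section at z = 6.45.

entirely on top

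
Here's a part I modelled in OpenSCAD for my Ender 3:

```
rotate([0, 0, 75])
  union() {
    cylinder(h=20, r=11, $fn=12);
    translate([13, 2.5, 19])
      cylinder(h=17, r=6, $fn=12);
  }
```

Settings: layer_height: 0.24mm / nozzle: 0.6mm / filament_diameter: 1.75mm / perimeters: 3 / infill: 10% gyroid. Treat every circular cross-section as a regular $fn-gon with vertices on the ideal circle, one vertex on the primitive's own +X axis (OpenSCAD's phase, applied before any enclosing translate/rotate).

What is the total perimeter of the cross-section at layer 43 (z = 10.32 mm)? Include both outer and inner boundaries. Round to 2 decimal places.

At z = 10.32 mm: the r=11 cylinder gives a regular 12-gon of circumradius 11 (constant along its height) (perimeter = 2·12·11.000·sin(180°/12) = 68.33 mm); the cylinder at (13, 2.5) is absent (z outside [19, 36]); Taking the union: only the r=11 cylinder is present, so the union is just that shape — boundary = 68.33 mm; (whole slice rotated 75° about Z — lengths, areas and connectivity unchanged). Overall, the cross-section is a single solid region. Total boundary length (outer) = 68.33 mm.

68.33 mm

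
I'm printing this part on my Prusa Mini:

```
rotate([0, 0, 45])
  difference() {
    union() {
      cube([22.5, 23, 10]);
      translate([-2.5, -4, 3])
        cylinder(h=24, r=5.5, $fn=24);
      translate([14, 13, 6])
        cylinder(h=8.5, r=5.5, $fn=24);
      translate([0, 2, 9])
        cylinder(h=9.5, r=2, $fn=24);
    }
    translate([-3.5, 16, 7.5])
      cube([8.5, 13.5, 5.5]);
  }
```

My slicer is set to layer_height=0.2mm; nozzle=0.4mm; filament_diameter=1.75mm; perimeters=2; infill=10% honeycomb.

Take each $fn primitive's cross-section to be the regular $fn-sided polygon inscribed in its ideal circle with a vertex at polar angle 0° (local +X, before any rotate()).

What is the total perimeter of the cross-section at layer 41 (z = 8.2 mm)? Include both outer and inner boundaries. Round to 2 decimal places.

121.82 mm

At z = 8.2 mm: the cube is present — its section is the full 22.5×23 rectangle (perimeter 91.00 mm); the r=5.5 cylinder at (-2.5, -4) contributes a regular 24-gon of circumradius 5.5 (perimeter = 2·24·5.500·sin(180°/24) = 34.46 mm); the r=5.5 cylinder at (14, 13) gives a regular 24-gon of circumradius 5.5 (constant along its height) (perimeter = 2·24·5.500·sin(180°/24) = 34.46 mm); the cylinder at (0, 2) is absent (z outside [9, 18.5]); Taking the union: the regions partially overlap (shared area 94.53 mm²), so the edge portions inside another operand are dropped and the merged outline is re-measured after clipping — boundary = 121.82 mm; the cube at (-3.5, 16) (footprint 8.5×13.5) is included at this height (perimeter 44.00 mm); Taking the first minus the rest: starting from that combined region, the 8.5×13.5 cube at (-3.5, 16) partially overlaps it — only the 35.00 mm² overlap (of its 114.75 mm²) is removed, clipping the outline — boundary = 121.82 mm; (rotated 45° about Z; rotation is an isometry so areas/perimeters/island counts are preserved). Overall, the cross-section is a single solid region. Total boundary length (outer) = 121.82 mm.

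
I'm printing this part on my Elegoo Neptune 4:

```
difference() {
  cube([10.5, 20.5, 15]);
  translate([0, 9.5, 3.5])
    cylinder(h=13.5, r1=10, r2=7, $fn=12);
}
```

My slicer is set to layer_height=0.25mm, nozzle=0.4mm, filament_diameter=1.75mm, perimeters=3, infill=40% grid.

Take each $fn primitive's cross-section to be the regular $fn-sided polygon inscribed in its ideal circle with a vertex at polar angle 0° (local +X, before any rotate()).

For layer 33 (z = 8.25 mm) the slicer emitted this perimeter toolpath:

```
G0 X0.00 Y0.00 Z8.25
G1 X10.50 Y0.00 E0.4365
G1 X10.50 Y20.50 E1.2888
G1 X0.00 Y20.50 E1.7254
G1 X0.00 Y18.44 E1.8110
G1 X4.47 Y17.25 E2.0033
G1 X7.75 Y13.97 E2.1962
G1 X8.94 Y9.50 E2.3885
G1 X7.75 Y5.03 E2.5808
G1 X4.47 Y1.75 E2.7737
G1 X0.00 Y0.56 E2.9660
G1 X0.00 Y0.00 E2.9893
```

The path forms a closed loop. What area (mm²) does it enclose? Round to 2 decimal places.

95.24 mm²

Apply the shoelace formula to the sequence of (X, Y) vertices; enclosed area = 95.24 mm².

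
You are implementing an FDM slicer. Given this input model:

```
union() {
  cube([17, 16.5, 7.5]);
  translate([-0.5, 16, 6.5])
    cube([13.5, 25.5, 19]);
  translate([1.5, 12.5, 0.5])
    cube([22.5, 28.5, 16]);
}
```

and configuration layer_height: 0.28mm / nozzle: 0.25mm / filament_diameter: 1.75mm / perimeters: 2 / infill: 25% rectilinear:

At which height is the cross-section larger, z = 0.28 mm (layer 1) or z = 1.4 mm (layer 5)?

layer 5 (z = 1.4 mm)

Layer 1 (z = 0.28): the cube is present — its section is the full 17×16.5 rectangle (area 280.50 mm²); the cube at (-0.5, 16) does not reach this height (z outside [6.5, 25.5]); the cube at (1.5, 12.5) is not intersected at this z (z outside [0.5, 16.5]); Combining (union): only the 17×16.5 cube is present, so the union is just that shape — area = 280.50 mm². So its area = 280.50 mm². Layer 5 (z = 1.4): the cube (footprint 17×16.5) is included at this height (area 280.50 mm²); the cube at (-0.5, 16) does not reach this height (z outside [6.5, 25.5]); the 22.5×28.5 cube at (1.5, 12.5) contributes its full rectangle (area 641.25 mm²); Merging all regions: the regions partially overlap — summed areas 921.75 mm² minus the doubly-counted overlap 62.00 mm² gives 859.75 mm² — area = 859.75 mm². So its area = 859.75 mm². Layer 5 is larger (859.75 vs 280.50 mm²).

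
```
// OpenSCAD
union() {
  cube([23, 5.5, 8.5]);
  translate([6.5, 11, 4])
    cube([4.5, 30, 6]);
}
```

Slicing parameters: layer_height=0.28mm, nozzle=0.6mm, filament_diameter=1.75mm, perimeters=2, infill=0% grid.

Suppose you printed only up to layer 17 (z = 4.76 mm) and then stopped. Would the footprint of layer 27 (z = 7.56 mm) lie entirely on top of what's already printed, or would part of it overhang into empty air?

entirely on top

Compare the two slices. At z = 4.76: the 23×5.5 cube contributes its full rectangle (area 126.50 mm²); the cube at (6.5, 11) is present — its section is the full 4.5×30 rectangle (area 135.00 mm²); Combining (union): the 2 present regions are separate (no shared area or edge), so areas and boundary lengths simply add and each stays a separate island — area = 261.50 mm². At z = 7.56: the 23×5.5 cube contributes its full rectangle (area 126.50 mm²); the 4.5×30 cube at (6.5, 11) contributes its full rectangle (area 135.00 mm²); Merging all regions: the 2 present regions are separate (no shared area or edge), so areas and boundary lengths simply add and each stays a separate island — area = 261.50 mm². Checking containment: the cross-section at z = 7.56 is a subset of the cross-section at z = 4.76.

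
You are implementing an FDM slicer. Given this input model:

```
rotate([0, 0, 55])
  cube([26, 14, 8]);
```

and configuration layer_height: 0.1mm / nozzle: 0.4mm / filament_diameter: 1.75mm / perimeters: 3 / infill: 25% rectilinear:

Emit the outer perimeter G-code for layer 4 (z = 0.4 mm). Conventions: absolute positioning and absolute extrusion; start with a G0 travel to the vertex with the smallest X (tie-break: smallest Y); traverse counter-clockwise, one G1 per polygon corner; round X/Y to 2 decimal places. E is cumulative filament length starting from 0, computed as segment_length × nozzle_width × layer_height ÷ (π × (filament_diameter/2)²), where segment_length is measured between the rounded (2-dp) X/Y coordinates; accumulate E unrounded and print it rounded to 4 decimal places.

At z = 0.4 mm: the cube is present — its section is the full 26×14 rectangle; (rotated 55° about Z; rotation is an isometry so areas/perimeters/island counts are preserved). The outline is a single polygon with 4 vertices. Extrusion per mm of travel: 0.4 × 0.1 / (π × 0.875²) = 0.016630. Accumulating E over each segment gives final E = 1.3305.

G0 X-11.47 Y8.03 Z0.40
G1 X0.00 Y0.00 E0.2328
G1 X14.91 Y21.30 E0.6652
G1 X3.44 Y29.33 E0.8981
G1 X-11.47 Y8.03 E1.3305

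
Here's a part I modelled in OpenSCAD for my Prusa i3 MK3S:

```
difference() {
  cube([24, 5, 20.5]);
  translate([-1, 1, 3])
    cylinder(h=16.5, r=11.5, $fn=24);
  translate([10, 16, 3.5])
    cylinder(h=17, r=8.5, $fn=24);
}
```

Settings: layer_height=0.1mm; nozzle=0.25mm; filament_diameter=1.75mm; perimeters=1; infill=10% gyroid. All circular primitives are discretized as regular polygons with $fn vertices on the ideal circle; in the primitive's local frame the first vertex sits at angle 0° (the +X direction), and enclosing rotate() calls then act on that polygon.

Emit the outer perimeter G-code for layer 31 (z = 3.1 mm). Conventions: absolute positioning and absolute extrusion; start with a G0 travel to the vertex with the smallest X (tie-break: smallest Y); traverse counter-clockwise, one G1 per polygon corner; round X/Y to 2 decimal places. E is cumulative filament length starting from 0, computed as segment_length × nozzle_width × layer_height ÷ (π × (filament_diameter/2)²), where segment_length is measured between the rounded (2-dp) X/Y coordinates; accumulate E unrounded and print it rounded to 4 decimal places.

G0 X9.68 Y5.00 Z3.10
G1 X10.11 Y3.98 E0.0115
G1 X10.50 Y1.00 E0.0427
G1 X10.37 Y0.00 E0.0532
G1 X24.00 Y0.00 E0.1949
G1 X24.00 Y5.00 E0.2469
G1 X9.68 Y5.00 E0.3957

At z = 3.1 mm: the cube is present — its section is the full 24×5 rectangle; the r=11.5 cylinder at (-1, 1) contributes a regular 24-gon of circumradius 11.5; the cylinder at (10, 16) is absent (z outside [3.5, 20.5]); Taking the first minus the rest: starting from the 24×5 cube, the r=11.5 cylinder at (-1, 1) partially overlaps it — only the 51.23 mm² overlap (of its 410.75 mm²) is removed, clipping the outline — 1 connected region. The outline is a single polygon with 6 vertices. Extrusion per mm of travel: 0.25 × 0.1 / (π × 0.875²) = 0.010394. Accumulating E over each segment gives final E = 0.3957.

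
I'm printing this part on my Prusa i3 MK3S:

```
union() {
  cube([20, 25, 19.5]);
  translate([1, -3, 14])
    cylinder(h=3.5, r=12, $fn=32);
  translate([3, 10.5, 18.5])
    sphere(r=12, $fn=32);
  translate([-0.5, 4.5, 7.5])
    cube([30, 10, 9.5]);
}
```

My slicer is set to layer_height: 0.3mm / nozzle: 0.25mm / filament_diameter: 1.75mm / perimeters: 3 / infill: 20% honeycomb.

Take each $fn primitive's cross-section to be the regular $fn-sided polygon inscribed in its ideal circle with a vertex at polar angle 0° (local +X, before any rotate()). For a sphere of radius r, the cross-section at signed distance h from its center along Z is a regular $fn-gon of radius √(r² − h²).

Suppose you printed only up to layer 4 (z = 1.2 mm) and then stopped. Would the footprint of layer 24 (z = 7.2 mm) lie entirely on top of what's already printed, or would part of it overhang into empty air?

Compare the two slices. At z = 1.2: the 20×25 cube contributes its full rectangle (area 500.00 mm²); the cylinder at (1, -3) does not reach this height (z outside [14, 17.5]); the sphere at (3, 10.5) does not reach this height (|z−center|=17.300 > r=12); the cube at (-0.5, 4.5) is not intersected at this z (z outside [7.5, 17]); Taking the union: only the 20×25 cube is present, so the union is just that shape — area = 500.00 mm². At z = 7.2: the cube is present — its section is the full 20×25 rectangle (area 500.00 mm²); the cylinder at (1, -3) does not reach this height (z outside [14, 17.5]); the sphere at (3, 10.5): section is a regular 32-gon, circumradius = √(r²−h²) = √(12²−11.3²) = 4.039 (area = (32/2)·4.039²·sin(360°/32) = 50.91 mm²); the cube at (-0.5, 4.5) does not reach this height (z outside [7.5, 17]); Taking the union: the regions partially overlap — summed areas 550.91 mm² minus the doubly-counted overlap 47.14 mm² gives 503.77 mm² — area = 503.77 mm². Checking containment: at z = 7.2 the cross-section extends beyond the z = 1.2 cross-section by about 3.77 mm².

part overhangs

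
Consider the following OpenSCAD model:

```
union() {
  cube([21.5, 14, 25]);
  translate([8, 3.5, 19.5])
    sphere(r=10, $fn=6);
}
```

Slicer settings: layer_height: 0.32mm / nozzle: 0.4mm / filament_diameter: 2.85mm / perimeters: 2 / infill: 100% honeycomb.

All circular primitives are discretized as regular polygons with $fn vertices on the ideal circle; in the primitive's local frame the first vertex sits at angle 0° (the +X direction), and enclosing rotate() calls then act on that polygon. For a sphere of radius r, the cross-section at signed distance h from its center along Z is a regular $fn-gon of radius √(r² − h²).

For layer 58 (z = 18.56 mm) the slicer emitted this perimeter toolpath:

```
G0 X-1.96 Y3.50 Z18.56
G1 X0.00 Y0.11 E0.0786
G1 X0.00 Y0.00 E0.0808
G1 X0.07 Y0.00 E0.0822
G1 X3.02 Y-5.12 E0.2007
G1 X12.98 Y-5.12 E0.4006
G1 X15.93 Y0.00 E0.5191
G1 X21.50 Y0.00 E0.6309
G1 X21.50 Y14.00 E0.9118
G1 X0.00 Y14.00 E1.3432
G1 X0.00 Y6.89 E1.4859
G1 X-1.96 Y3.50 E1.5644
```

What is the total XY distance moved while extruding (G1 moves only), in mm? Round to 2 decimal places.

77.97 mm

Sum the Euclidean lengths of each G1 segment: total = 77.97 mm.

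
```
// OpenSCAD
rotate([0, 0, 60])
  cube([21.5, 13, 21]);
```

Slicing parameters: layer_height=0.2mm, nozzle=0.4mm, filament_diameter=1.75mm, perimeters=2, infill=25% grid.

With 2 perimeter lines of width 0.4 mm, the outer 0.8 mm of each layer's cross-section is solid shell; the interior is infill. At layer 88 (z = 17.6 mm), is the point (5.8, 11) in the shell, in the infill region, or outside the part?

shell

At z = 17.6 mm: the 21.5×13 cube contributes its full rectangle; (rotated 60° about Z; rotation is an isometry so areas/perimeters/island counts are preserved). Overall, the cross-section is a single solid region. Undo the 60° rotation: the query point maps to (12.426, 0.477) in the un-rotated model frame. The nearest boundary edge runs (0.00, 0.00)→(21.50, 0.00); distance from the point to it = 0.48 mm. The point is inside the cross-section, 0.48 mm from the nearest boundary — within the 0.8 mm shell band (2 × 0.4).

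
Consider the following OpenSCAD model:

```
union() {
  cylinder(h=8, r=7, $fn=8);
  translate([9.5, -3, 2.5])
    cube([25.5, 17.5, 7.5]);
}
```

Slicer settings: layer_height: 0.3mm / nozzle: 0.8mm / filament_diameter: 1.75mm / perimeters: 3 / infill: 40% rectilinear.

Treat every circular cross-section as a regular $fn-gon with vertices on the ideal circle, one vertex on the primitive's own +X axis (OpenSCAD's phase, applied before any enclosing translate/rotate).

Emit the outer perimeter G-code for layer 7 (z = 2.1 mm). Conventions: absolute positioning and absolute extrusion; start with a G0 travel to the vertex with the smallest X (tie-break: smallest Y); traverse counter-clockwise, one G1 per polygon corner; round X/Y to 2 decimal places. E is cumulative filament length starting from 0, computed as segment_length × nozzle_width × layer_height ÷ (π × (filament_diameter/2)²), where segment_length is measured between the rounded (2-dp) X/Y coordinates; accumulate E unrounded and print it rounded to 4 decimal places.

G0 X-7.00 Y0.00 Z2.10
G1 X-4.95 Y-4.95 E0.5346
G1 X0.00 Y-7.00 E1.0692
G1 X4.95 Y-4.95 E1.6038
G1 X7.00 Y0.00 E2.1384
G1 X4.95 Y4.95 E2.6730
G1 X0.00 Y7.00 E3.2076
G1 X-4.95 Y4.95 E3.7422
G1 X-7.00 Y0.00 E4.2768

At z = 2.1 mm: the cylinder: section is a regular 8-gon, circumradius r=7; the cube at (9.5, -3) is not intersected at this z (z outside [2.5, 10]); Taking the union: only the r=7 cylinder is present, so the union is just that shape — 1 connected region. The outline is a single polygon with 8 vertices. Extrusion per mm of travel: 0.8 × 0.3 / (π × 0.875²) = 0.099780. Accumulating E over each segment gives final E = 4.2768.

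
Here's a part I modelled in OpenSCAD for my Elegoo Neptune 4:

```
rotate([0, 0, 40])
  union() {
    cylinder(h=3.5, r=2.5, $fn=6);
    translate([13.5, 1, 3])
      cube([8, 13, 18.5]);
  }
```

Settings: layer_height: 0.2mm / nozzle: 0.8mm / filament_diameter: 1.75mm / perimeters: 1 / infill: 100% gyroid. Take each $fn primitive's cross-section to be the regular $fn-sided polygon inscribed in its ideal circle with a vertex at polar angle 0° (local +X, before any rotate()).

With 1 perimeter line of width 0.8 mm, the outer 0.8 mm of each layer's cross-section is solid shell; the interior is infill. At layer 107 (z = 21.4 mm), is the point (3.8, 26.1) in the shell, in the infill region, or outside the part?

outside

At z = 21.4 mm: the cylinder is absent (z outside [0, 3.5]); the cube at (13.5, 1) is present — its section is the full 8×13 rectangle; Combining (union): only the 8×13 cube at (13.5, 1) is present, so the union is just that shape — 1 connected region; (whole slice rotated 40° about Z — lengths, areas and connectivity unchanged). Overall, the cross-section is a single solid region. Undo the 40° rotation: the query point maps to (19.688, 17.551) in the un-rotated model frame. The nearest boundary edge runs (21.50, 14.00)→(13.50, 14.00); distance from the point to it = 3.55 mm. The point is not inside any of the regions above, so it lies outside the cross-section (3.55 mm from the nearest boundary).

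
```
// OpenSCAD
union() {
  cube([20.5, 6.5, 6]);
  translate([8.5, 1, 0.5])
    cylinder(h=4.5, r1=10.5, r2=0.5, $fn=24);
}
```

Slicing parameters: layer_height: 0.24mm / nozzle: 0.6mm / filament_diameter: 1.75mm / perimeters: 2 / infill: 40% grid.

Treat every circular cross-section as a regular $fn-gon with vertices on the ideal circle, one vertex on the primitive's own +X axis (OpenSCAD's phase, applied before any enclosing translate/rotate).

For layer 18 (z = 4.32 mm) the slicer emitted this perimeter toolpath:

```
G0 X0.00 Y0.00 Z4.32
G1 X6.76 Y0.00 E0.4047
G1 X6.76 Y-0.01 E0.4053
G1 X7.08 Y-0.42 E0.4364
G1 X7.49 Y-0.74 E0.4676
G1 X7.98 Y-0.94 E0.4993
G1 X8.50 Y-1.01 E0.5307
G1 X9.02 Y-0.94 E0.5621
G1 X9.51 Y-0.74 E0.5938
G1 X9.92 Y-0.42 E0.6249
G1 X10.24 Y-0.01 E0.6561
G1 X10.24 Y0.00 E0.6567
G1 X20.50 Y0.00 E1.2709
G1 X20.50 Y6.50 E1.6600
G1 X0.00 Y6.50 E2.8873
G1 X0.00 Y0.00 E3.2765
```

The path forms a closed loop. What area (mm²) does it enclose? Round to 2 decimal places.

Apply the shoelace formula to the sequence of (X, Y) vertices; enclosed area = 135.70 mm².

135.70 mm²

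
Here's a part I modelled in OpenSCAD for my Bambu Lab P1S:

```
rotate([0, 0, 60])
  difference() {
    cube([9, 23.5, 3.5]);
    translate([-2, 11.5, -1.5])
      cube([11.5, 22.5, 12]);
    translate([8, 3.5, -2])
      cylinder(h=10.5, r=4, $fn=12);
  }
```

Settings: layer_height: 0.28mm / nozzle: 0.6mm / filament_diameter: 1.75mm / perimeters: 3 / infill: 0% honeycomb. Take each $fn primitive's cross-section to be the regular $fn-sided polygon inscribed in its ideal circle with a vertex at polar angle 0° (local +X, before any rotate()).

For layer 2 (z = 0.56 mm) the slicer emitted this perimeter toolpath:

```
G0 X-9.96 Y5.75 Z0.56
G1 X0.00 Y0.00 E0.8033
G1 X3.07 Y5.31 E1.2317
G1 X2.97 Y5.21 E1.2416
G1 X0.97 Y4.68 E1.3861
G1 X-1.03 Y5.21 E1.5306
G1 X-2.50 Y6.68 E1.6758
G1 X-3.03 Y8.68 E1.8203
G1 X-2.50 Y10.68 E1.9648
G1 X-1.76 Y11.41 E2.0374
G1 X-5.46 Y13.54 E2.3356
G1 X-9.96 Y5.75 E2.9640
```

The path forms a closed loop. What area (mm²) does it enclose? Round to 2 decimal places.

Apply the shoelace formula to the sequence of (X, Y) vertices; enclosed area = 72.59 mm².

72.59 mm²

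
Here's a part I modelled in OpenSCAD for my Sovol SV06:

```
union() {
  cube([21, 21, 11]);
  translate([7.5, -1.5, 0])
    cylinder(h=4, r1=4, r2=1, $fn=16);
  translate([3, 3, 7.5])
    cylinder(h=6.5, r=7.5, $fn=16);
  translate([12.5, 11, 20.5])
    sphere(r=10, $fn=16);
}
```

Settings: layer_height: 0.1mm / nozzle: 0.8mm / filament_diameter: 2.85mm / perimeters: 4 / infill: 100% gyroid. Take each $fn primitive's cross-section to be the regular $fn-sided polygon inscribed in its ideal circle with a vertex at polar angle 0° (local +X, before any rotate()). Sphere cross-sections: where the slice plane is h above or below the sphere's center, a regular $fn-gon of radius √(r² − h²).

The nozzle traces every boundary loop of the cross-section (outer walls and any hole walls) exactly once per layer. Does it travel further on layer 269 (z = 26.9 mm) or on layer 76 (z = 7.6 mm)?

Layer 269 (z = 26.9): the cube does not reach this height (z outside [0, 11]); the cone at (7.5, -1.5) is not intersected at this z (z outside [0, 4]); the cylinder at (3, 3) is not intersected at this z (z outside [7.5, 14]); the sphere at (12.5, 11): section is a regular 16-gon, circumradius = √(r²−h²) = √(10²−6.4²) = 7.684 (perimeter = 2·16·7.684·sin(180°/16) = 47.97 mm); Taking the union: only the r=10 sphere at (12.5, 11) is present, so the union is just that shape — boundary = 47.97 mm. So its perimeter = 47.97 mm. Layer 76 (z = 7.6): the 21×21 cube contributes its full rectangle (perimeter 84.00 mm); the cone at (7.5, -1.5) is absent (z outside [0, 4]); the r=7.5 cylinder at (3, 3) contributes a regular 16-gon of circumradius 7.5 (perimeter = 2·16·7.500·sin(180°/16) = 46.82 mm); the sphere at (12.5, 11) is absent (|z−center|=12.900 > r=10); Merging all regions: the regions partially overlap (shared area 95.25 mm²), so the edge portions inside another operand are dropped and the merged outline is re-measured after clipping — boundary = 93.27 mm. So its perimeter = 93.27 mm. Layer 76 is larger (93.27 vs 47.97 mm).

layer 76 (z = 7.6 mm)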